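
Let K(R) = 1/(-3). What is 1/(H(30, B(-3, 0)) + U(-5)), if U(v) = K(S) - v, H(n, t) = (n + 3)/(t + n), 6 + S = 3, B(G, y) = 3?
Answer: 3/17 ≈ 0.17647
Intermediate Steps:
S = -3 (S = -6 + 3 = -3)
K(R) = -⅓
H(n, t) = (3 + n)/(n + t)
U(v) = -⅓ - v
1/(H(30, B(-3, 0)) + U(-5)) = 1/((3 + 30)/(30 + 3) + (-⅓ - 1*(-5))) = 1/(33/33 + (-⅓ + 5)) = 1/((1/33)*33 + 14/3) = 1/(1 + 14/3) = 1/(17/3) = 3/17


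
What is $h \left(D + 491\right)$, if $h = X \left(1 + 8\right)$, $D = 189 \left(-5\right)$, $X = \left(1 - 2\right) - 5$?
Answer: $24516$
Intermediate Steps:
$X = -6$ ($X = -1 - 5 = -6$)
$D = -945$
$h = -54$ ($h = - 6 \left(1 + 8\right) = \left(-6\right) 9 = -54$)
$h \left(D + 491\right) = - 54 \left(-945 + 491\right) = \left(-54\right) \left(-454\right) = 24516$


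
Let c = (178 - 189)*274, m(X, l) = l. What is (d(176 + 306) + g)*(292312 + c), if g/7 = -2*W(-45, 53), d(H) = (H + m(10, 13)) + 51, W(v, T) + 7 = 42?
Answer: 16200688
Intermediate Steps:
W(v, T) = 35 (W(v, T) = -7 + 42 = 35)
d(H) = 64 + H (d(H) = (H + 13) + 51 = (13 + H) + 51 = 64 + H)
g = -490 (g = 7*(-2*35) = 7*(-70) = -490)
c = -3014 (c = -11*274 = -3014)
(d(176 + 306) + g)*(292312 + c) = ((64 + (176 + 306)) - 490)*(292312 - 3014) = ((64 + 482) - 490)*289298 = (546 - 490)*289298 = 56*289298 = 16200688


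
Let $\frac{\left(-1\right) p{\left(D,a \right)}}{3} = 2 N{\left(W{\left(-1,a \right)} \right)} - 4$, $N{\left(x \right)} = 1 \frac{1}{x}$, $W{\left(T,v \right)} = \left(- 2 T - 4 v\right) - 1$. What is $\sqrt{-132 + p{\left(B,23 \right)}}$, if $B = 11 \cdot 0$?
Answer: $\frac{i \sqrt{993174}}{91} \approx 10.951 i$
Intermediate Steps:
$W{\left(T,v \right)} = -1 - 4 v - 2 T$ ($W{\left(T,v \right)} = \left(- 4 v - 2 T\right) - 1 = -1 - 4 v - 2 T$)
$N{\left(x \right)} = \frac{1}{x}$
$B = 0$
$p{\left(D,a \right)} = 12 - \frac{6}{1 - 4 a}$ ($p{\left(D,a \right)} = - 3 \left(\frac{2}{-1 - 4 a - -2} - 4\right) = - 3 \left(\frac{2}{-1 - 4 a + 2} - 4\right) = - 3 \left(\frac{2}{1 - 4 a} - 4\right) = - 3 \left(-4 + \frac{2}{1 - 4 a}\right) = 12 - \frac{6}{1 - 4 a}$)
$\sqrt{-132 + p{\left(B,23 \right)}} = \sqrt{-132 + \frac{6 \left(-1 + 8 \cdot 23\right)}{-1 + 4 \cdot 23}} = \sqrt{-132 + \frac{6 \left(-1 + 184\right)}{-1 + 92}} = \sqrt{-132 + 6 \cdot \frac{1}{91} \cdot 183} = \sqrt{-132 + \frac{1098}{91}} = \sqrt{- \frac{10914}{91}} = \frac{i \sqrt{993174}}{91}$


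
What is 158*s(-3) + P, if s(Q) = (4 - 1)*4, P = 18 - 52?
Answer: 1862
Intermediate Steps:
P = -34
s(Q) = 12 (s(Q) = 3*4 = 12)
158*s(-3) + P = 158*12 - 34 = 1896 - 34 = 1862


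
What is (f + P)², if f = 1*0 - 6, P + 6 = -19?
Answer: 961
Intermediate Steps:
P = -25 (P = -6 - 19 = -25)
f = -6 (f = 0 - 6 = -6)
(f + P)² = (-6 - 25)² = (-31)² = 961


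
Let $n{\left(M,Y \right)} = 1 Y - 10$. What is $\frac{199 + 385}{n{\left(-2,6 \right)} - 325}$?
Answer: $- \frac{584}{329} \approx -1.7751$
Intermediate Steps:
$n{\left(M,Y \right)} = -10 + Y$ ($n{\left(M,Y \right)} = Y - 10 = -10 + Y$)
$\frac{199 + 385}{n{\left(-2,6 \right)} - 325} = \frac{199 + 385}{\left(-10 + 6\right) - 325} = \frac{584}{-4 - 325} = \frac{584}{-329} = 584 \left(- \frac{1}{329}\right) = - \frac{584}{329}$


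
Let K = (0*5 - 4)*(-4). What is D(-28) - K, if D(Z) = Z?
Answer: -44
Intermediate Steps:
K = 16 (K = (0 - 4)*(-4) = -4*(-4) = 16)
D(-28) - K = -28 - 1*16 = -28 - 16 = -44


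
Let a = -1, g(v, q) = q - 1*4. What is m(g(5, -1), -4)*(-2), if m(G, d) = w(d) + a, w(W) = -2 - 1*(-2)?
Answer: 2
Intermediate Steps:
w(W) = 0 (w(W) = -2 + 2 = 0)
g(v, q) = -4 + q (g(v, q) = q - 4 = -4 + q)
m(G, d) = -1 (m(G, d) = 0 - 1 = -1)
m(g(5, -1), -4)*(-2) = -1*(-2) = 2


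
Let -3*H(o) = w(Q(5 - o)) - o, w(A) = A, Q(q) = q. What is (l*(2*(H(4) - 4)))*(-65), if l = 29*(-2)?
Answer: -22620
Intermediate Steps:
l = -58
H(o) = -5/3 + 2*o/3 (H(o) = -((5 - o) - o)/3 = -(5 - 2*o)/3 = -5/3 + 2*o/3)
(l*(2*(H(4) - 4)))*(-65) = -116*((-5/3 + (⅔)*4) - 4)*(-65) = -116*((-5/3 + 8/3) - 4)*(-65) = -116*(1 - 4)*(-65) = -116*(-3)*(-65) = -58*(-6)*(-65) = 348*(-65) = -22620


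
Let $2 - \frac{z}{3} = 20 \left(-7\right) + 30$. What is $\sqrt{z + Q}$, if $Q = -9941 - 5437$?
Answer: $i \sqrt{15042} \approx 122.65 i$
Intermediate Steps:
$Q = -15378$ ($Q = -9941 - 5437 = -15378$)
$z = 336$ ($z = 6 - 3 \left(20 \left(-7\right) + 30\right) = 6 - 3 \left(-140 + 30\right) = 6 - -330 = 6 + 330 = 336$)
$\sqrt{z + Q} = \sqrt{336 - 15378} = \sqrt{-15042} = i \sqrt{15042}$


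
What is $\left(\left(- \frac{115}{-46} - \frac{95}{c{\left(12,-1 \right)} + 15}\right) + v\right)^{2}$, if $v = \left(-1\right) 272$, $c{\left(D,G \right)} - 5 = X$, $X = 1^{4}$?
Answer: $\frac{132457081}{1764} \approx 75089.0$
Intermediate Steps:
$X = 1$
$c{\left(D,G \right)} = 6$ ($c{\left(D,G \right)} = 5 + 1 = 6$)
$v = -272$
$\left(\left(- \frac{115}{-46} - \frac{95}{c{\left(12,-1 \right)} + 15}\right) + v\right)^{2} = \left(\left(- \frac{115}{-46} - \frac{95}{6 + 15}\right) - 272\right)^{2} = \left(\left(\left(-115\right) \left(- \frac{1}{46}\right) - \frac{95}{21}\right) - 272\right)^{2} = \left(\left(\frac{5}{2} - \frac{95}{21}\right) - 272\right)^{2} = \left(- \frac{85}{42} - 272\right)^{2} = \left(- \frac{11509}{42}\right)^{2} = \frac{132457081}{1764}$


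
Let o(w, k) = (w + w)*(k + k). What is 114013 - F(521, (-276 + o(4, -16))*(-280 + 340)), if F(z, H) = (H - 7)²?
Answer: -1019219316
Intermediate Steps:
o(w, k) = 4*k*w (o(w, k) = (2*w)*(2*k) = 4*k*w)
F(z, H) = (-7 + H)²
114013 - F(521, (-276 + o(4, -16))*(-280 + 340)) = 114013 - (-7 + (-276 + 4*(-16)*4)*(-280 + 340))² = 114013 - (-7 + (-276 - 256)*60)² = 114013 - (-7 - 532*60)² = 114013 - (-7 - 31920)² = 114013 - 1*(-31927)² = 114013 - 1*1019333329 = 114013 - 1019333329 = -1019219316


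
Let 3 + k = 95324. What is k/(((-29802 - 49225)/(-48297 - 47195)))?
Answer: 9102392932/79027 ≈ 1.1518e+5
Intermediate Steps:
k = 95321 (k = -3 + 95324 = 95321)
k/(((-29802 - 49225)/(-48297 - 47195))) = 95321/(((-29802 - 49225)/(-48297 - 47195))) = 95321/((-79027/(-95492))) = 95321/((-79027*(-1/95492))) = 95321/(79027/95492) = 95321*(95492/79027) = 9102392932/79027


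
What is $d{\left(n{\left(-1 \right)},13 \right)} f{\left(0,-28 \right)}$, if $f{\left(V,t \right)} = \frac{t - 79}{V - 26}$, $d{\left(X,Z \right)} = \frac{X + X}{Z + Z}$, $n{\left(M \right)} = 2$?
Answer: $\frac{107}{169} \approx 0.63314$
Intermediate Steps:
$d{\left(X,Z \right)} = \frac{X}{Z}$ ($d{\left(X,Z \right)} = \frac{2 X}{2 Z} = 2 X \frac{1}{2 Z} = \frac{X}{Z}$)
$f{\left(V,t \right)} = \frac{-79 + t}{-26 + V}$
$d{\left(n{\left(-1 \right)},13 \right)} f{\left(0,-28 \right)} = \frac{2}{13} \frac{-79 - 28}{-26 + 0} = 2 \cdot \frac{1}{13} \frac{1}{-26} \left(-107\right) = \frac{2 \left(\left(- \frac{1}{26}\right) \left(-107\right)\right)}{13} = \frac{2}{13} \cdot \frac{107}{26} = \frac{107}{169}$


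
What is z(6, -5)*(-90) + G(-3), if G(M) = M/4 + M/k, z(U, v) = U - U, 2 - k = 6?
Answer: 0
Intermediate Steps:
k = -4 (k = 2 - 1*6 = 2 - 6 = -4)
z(U, v) = 0
G(M) = 0 (G(M) = M/4 + M/(-4) = M*(¼) + M*(-¼) = M/4 - M/4 = 0)
z(6, -5)*(-90) + G(-3) = 0*(-90) + 0 = 0 + 0 = 0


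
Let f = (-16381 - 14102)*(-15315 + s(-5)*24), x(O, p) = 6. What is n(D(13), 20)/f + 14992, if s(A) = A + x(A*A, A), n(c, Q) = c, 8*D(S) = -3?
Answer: 18634678321535/1242974808 ≈ 14992.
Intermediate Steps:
D(S) = -3/8 (D(S) = (⅛)*(-3) = -3/8)
s(A) = 6 + A (s(A) = A + 6 = 6 + A)
f = 466115553 (f = (-16381 - 14102)*(-15315 + (6 - 5)*24) = -30483*(-15315 + 1*24) = -30483*(-15315 + 24) = -30483*(-15291) = 466115553)
n(D(13), 20)/f + 14992 = -3/8/466115553 + 14992 = -3/8*1/466115553 + 14992 = -1/1242974808 + 14992 = 18634678321535/1242974808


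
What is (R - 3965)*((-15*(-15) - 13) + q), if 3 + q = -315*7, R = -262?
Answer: 8437092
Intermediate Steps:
q = -2208 (q = -3 - 315*7 = -3 - 2205 = -2208)
(R - 3965)*((-15*(-15) - 13) + q) = (-262 - 3965)*((-15*(-15) - 13) - 2208) = -4227*((225 - 13) - 2208) = -4227*(212 - 2208) = -4227*(-1996) = 8437092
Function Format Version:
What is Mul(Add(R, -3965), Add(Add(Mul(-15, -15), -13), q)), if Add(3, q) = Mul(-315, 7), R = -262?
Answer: 8437092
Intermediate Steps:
q = -2208 (q = Add(-3, Mul(-315, 7)) = Add(-3, -2205) = -2208)
Mul(Add(R, -3965), Add(Add(Mul(-15, -15), -13), q)) = Mul(Add(-262, -3965), Add(Add(Mul(-15, -15), -13), -2208)) = Mul(-4227, Add(Add(225, -13), -2208)) = Mul(-4227, Add(212, -2208)) = Mul(-4227, -1996) = 8437092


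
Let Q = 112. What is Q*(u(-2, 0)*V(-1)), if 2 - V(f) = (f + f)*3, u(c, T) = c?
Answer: -1792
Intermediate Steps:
V(f) = 2 - 6*f (V(f) = 2 - (f + f)*3 = 2 - 2*f*3 = 2 - 6*f)
Q*(u(-2, 0)*V(-1)) = 112*(-2*(2 - 6*(-1))) = 112*(-2*(2 + 6)) = 112*(-2*8) = 112*(-16) = -1792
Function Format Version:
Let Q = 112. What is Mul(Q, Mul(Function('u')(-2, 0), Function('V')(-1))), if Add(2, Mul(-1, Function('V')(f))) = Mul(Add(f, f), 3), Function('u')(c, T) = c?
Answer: -1792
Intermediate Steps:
Function('V')(f) = Add(2, Mul(-6, f)) (Function('V')(f) = Add(2, Mul(-1, Mul(Add(f, f), 3))) = Add(2, Mul(-1, Mul(Mul(2, f), 3))) = Add(2, Mul(-1, Mul(6, f))) = Add(2, Mul(-6, f)))
Mul(Q, Mul(Function('u')(-2, 0), Function('V')(-1))) = Mul(112, Mul(-2, Add(2, Mul(-6, -1)))) = Mul(112, Mul(-2, Add(2, 6))) = Mul(112, Mul(-2, 8)) = Mul(112, -16) = -1792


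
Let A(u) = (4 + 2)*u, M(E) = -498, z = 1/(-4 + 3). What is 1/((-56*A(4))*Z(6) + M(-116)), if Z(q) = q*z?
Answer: 1/7566 ≈ 0.00013217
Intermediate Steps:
z = -1 (z = 1/(-1) = -1)
A(u) = 6*u
Z(q) = -q (Z(q) = q*(-1) = -q)
1/((-56*A(4))*Z(6) + M(-116)) = 1/((-336*4)*(-1*6) - 498) = 1/(-56*24*(-6) - 498) = 1/(-1344*(-6) - 498) = 1/(8064 - 498) = 1/7566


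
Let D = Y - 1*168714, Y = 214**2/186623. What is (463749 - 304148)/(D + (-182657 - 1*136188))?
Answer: -29785217423/90989677461 ≈ -0.32735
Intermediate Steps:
Y = 45796/186623 (Y = 45796*(1/186623) = 45796/186623 ≈ 0.24539)
D = -31485867026/186623 (D = 45796/186623 - 1*168714 = 45796/186623 - 168714 = -31485867026/186623 ≈ -1.6871e+5)
(463749 - 304148)/(D + (-182657 - 1*136188)) = (463749 - 304148)/(-31485867026/186623 + (-182657 - 1*136188)) = 159601/(-31485867026/186623 + (-182657 - 136188)) = 159601/(-31485867026/186623 - 318845) = 159601/(-90989677461/186623) = 159601*(-186623/90989677461) = -29785217423/90989677461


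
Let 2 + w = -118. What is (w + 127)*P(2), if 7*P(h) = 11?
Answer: 11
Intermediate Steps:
w = -120 (w = -2 - 118 = -120)
P(h) = 11/7 (P(h) = (⅐)*11 = 11/7)
(w + 127)*P(2) = (-120 + 127)*(11/7) = 7*(11/7) = 11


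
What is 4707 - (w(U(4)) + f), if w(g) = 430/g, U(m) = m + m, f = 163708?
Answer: -636219/4 ≈ -1.5905e+5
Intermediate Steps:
U(m) = 2*m
4707 - (w(U(4)) + f) = 4707 - (430/((2*4)) + 163708) = 4707 - (430/8 + 163708) = 4707 - (430*(⅛) + 163708) = 4707 - (215/4 + 163708) = 4707 - 1*655047/4 = 4707 - 655047/4 = -636219/4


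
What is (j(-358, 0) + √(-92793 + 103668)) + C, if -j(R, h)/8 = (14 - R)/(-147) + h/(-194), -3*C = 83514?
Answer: -1363070/49 + 5*√435 ≈ -27713.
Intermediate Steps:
C = -27838 (C = -⅓*83514 = -27838)
j(R, h) = 16/21 - 8*R/147 + 4*h/97 (j(R, h) = -8*((14 - R)/(-147) + h/(-194)) = -8*((14 - R)*(-1/147) + h*(-1/194)) = -8*((-2/21 + R/147) - h/194) = -8*(-2/21 - h/194 + R/147) = 16/21 - 8*R/147 + 4*h/97)
(j(-358, 0) + √(-92793 + 103668)) + C = ((16/21 - 8/147*(-358) + (4/97)*0) + √(-92793 + 103668)) - 27838 = ((16/21 + 2864/147 + 0) + √10875) - 27838 = (992/49 + 5*√435) - 27838 = -1363070/49 + 5*√435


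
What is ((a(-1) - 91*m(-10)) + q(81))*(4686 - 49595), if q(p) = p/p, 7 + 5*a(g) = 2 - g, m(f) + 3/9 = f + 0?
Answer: -633576172/15 ≈ -4.2238e+7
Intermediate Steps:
m(f) = -⅓ + f (m(f) = -⅓ + (f + 0) = -⅓ + f)
a(g) = -1 - g/5 (a(g) = -7/5 + (2 - g)/5 = -7/5 + (⅖ - g/5) = -1 - g/5)
q(p) = 1
((a(-1) - 91*m(-10)) + q(81))*(4686 - 49595) = (((-1 - ⅕*(-1)) - 91*(-⅓ - 10)) + 1)*(4686 - 49595) = (((-1 + ⅕) - 91*(-31/3)) + 1)*(-44909) = ((-⅘ + 2821/3) + 1)*(-44909) = (14093/15 + 1)*(-44909) = (14108/15)*(-44909) = -633576172/15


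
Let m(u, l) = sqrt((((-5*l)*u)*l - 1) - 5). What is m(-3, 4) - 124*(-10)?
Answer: 1240 + 3*sqrt(26) ≈ 1255.3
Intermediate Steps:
m(u, l) = sqrt(-6 - 5*u*l**2) (m(u, l) = sqrt(((-5*l*u)*l - 1) - 5) = sqrt((-5*u*l**2 - 1) - 5) = sqrt((-1 - 5*u*l**2) - 5) = sqrt(-6 - 5*u*l**2))
m(-3, 4) - 124*(-10) = sqrt(-6 - 5*(-3)*4**2) - 124*(-10) = sqrt(-6 - 5*(-3)*16) + 1240 = sqrt(-6 + 240) + 1240 = sqrt(234) + 1240 = 3*sqrt(26) + 1240 = 1240 + 3*sqrt(26)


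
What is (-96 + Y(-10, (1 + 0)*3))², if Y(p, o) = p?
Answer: 11236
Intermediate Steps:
(-96 + Y(-10, (1 + 0)*3))² = (-96 - 10)² = (-106)² = 11236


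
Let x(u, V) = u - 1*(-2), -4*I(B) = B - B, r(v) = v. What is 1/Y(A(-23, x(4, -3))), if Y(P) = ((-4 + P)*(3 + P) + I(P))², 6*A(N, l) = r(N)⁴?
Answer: 1296/6132347375347769474809 ≈ 2.1134e-19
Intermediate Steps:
I(B) = 0 (I(B) = -(B - B)/4 = -¼*0 = 0)
x(u, V) = 2 + u (x(u, V) = u + 2 = 2 + u)
A(N, l) = N⁴/6
Y(P) = (-4 + P)²*(3 + P)² (Y(P) = ((-4 + P)*(3 + P) + 0)² = ((-4 + P)*(3 + P))² = (-4 + P)²*(3 + P)²)
1/Y(A(-23, x(4, -3))) = 1/((-12 + ((⅙)*(-23)⁴)² - (-23)⁴/6)²) = 1/((-12 + ((⅙)*279841)² - 279841/6)²) = 1/((-12 + (279841/6)² - 1*279841/6)²) = 1/((-12 + 78310985281/36 - 279841/6)²) = 1/((78309305803/36)²) = 1/(6132347375347769474809/1296) = 1296/6132347375347769474809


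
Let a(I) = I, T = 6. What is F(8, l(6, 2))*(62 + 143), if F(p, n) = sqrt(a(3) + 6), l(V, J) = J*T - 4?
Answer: 615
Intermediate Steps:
l(V, J) = -4 + 6*J (l(V, J) = J*6 - 4 = 6*J - 4 = -4 + 6*J)
F(p, n) = 3 (F(p, n) = sqrt(3 + 6) = sqrt(9) = 3)
F(8, l(6, 2))*(62 + 143) = 3*(62 + 143) = 3*205 = 615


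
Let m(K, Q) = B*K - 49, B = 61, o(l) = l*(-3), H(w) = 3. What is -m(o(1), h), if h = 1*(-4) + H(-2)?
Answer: 232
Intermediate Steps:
o(l) = -3*l
h = -1 (h = 1*(-4) + 3 = -4 + 3 = -1)
m(K, Q) = -49 + 61*K (m(K, Q) = 61*K - 49 = -49 + 61*K)
-m(o(1), h) = -(-49 + 61*(-3*1)) = -(-49 + 61*(-3)) = -(-49 - 183) = -1*(-232) = 232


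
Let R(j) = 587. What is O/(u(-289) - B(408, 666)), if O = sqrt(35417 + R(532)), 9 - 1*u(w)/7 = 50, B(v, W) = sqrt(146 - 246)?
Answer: 2*sqrt(9001)*(-287 + 10*I)/82469 ≈ -0.66034 + 0.023008*I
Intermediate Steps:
B(v, W) = 10*I (B(v, W) = sqrt(-100) = 10*I)
u(w) = -287 (u(w) = 63 - 7*50 = 63 - 350 = -287)
O = 2*sqrt(9001) (O = sqrt(35417 + 587) = sqrt(36004) = 2*sqrt(9001) ≈ 189.75)
O/(u(-289) - B(408, 666)) = (2*sqrt(9001))/(-287 - 10*I) = (2*sqrt(9001))*((-287 + 10*I)/82469) = 2*sqrt(9001)*(-287 + 10*I)/82469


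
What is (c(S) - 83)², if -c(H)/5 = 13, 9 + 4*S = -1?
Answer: 21904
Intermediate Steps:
S = -5/2 (S = -9/4 + (¼)*(-1) = -9/4 - ¼ = -5/2 ≈ -2.5000)
c(H) = -65 (c(H) = -5*13 = -65)
(c(S) - 83)² = (-65 - 83)² = (-148)² = 21904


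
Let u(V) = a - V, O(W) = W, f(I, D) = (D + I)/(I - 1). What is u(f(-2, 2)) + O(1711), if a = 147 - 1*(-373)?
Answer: 2231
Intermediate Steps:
a = 520 (a = 147 + 373 = 520)
f(I, D) = (D + I)/(-1 + I)
u(V) = 520 - V
u(f(-2, 2)) + O(1711) = (520 - (2 - 2)/(-1 - 2)) + 1711 = (520 - 0/(-3)) + 1711 = (520 - (-1)*0/3) + 1711 = (520 - 1*0) + 1711 = (520 + 0) + 1711 = 520 + 1711 = 2231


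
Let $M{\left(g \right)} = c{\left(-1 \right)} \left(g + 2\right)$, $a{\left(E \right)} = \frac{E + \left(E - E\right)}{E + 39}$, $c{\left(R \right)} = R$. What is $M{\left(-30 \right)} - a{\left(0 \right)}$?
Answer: $28$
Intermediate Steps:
$a{\left(E \right)} = \frac{E}{39 + E}$ ($a{\left(E \right)} = \frac{E + 0}{39 + E} = \frac{E}{39 + E}$)
$M{\left(g \right)} = -2 - g$ ($M{\left(g \right)} = - (g + 2) = - (2 + g) = -2 - g$)
$M{\left(-30 \right)} - a{\left(0 \right)} = \left(-2 - -30\right) - \frac{0}{39 + 0} = \left(-2 + 30\right) - \frac{0}{39} = 28 - 0 \cdot \frac{1}{39} = 28 - 0 = 28 + 0 = 28$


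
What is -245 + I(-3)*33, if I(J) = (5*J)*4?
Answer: -2225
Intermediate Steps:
I(J) = 20*J
-245 + I(-3)*33 = -245 + (20*(-3))*33 = -245 - 60*33 = -245 - 1980 = -2225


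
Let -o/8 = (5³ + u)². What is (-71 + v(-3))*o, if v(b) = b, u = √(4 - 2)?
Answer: 9251184 + 148000*√2 ≈ 9.4605e+6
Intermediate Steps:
u = √2 ≈ 1.4142
o = -8*(125 + √2)² (o = -8*(5³ + √2)² = -8*(125 + √2)² ≈ -1.2784e+5)
(-71 + v(-3))*o = (-71 - 3)*(-125016 - 2000*√2) = -74*(-125016 - 2000*√2) = 9251184 + 148000*√2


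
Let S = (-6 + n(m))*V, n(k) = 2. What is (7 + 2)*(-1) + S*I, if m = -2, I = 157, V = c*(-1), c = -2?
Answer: -1265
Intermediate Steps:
V = 2 (V = -2*(-1) = 2)
S = -8 (S = (-6 + 2)*2 = -4*2 = -8)
(7 + 2)*(-1) + S*I = (7 + 2)*(-1) - 8*157 = 9*(-1) - 1256 = -9 - 1256 = -1265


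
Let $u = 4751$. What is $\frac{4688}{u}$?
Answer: $\frac{4688}{4751} \approx 0.98674$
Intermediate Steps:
$\frac{4688}{u} = \frac{4688}{4751}$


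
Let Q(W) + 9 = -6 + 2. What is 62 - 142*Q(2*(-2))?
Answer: 1908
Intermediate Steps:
Q(W) = -13 (Q(W) = -9 + (-6 + 2) = -9 - 4 = -13)
62 - 142*Q(2*(-2)) = 62 - 142*(-13) = 62 + 1846 = 1908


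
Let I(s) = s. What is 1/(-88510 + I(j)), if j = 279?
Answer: -1/88231 ≈ -1.1334e-5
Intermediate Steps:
1/(-88510 + I(j)) = 1/(-88510 + 279) = 1/(-88231) = -1/88231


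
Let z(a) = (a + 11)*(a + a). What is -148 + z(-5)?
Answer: -208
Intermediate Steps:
z(a) = 2*a*(11 + a) (z(a) = (11 + a)*(2*a) = 2*a*(11 + a))
-148 + z(-5) = -148 + 2*(-5)*(11 - 5) = -148 + 2*(-5)*6 = -148 - 60 = -208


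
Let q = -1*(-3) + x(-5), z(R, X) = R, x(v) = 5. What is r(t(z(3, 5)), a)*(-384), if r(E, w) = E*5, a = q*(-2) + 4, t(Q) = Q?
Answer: -5760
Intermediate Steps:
q = 8 (q = -1*(-3) + 5 = 3 + 5 = 8)
a = -12 (a = 8*(-2) + 4 = -16 + 4 = -12)
r(E, w) = 5*E
r(t(z(3, 5)), a)*(-384) = (5*3)*(-384) = 15*(-384) = -5760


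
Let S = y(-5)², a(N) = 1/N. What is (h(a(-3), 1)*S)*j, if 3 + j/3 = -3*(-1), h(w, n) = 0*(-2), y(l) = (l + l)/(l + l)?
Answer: 0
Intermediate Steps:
y(l) = 1 (y(l) = (2*l)/((2*l)) = (2*l)*(1/(2*l)) = 1)
h(w, n) = 0
S = 1 (S = 1² = 1)
j = 0 (j = -9 + 3*(-3*(-1)) = -9 + 3*3 = -9 + 9 = 0)
(h(a(-3), 1)*S)*j = (0*1)*0 = 0*0 = 0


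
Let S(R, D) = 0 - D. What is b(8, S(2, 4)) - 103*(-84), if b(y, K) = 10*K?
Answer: 8612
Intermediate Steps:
S(R, D) = -D
b(8, S(2, 4)) - 103*(-84) = 10*(-1*4) - 103*(-84) = 10*(-4) + 8652 = -40 + 8652 = 8612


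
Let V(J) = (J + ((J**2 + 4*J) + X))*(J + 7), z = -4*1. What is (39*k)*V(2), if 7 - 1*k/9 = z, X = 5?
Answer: 660231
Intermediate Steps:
z = -4
k = 99 (k = 63 - 9*(-4) = 63 + 36 = 99)
V(J) = (7 + J)*(5 + J**2 + 5*J) (V(J) = (J + ((J**2 + 4*J) + 5))*(J + 7) = (J + (5 + J**2 + 4*J))*(7 + J) = (5 + J**2 + 5*J)*(7 + J) = (7 + J)*(5 + J**2 + 5*J))
(39*k)*V(2) = (39*99)*(35 + 2**3 + 12*2**2 + 40*2) = 3861*(35 + 8 + 12*4 + 80) = 3861*(35 + 8 + 48 + 80) = 3861*171 = 660231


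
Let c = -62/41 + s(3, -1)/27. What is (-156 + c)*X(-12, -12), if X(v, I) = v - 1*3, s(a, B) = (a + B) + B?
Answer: 871625/369 ≈ 2362.1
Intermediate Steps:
s(a, B) = a + 2*B (s(a, B) = (B + a) + B = a + 2*B)
X(v, I) = -3 + v (X(v, I) = v - 3 = -3 + v)
c = -1633/1107 (c = -62/41 + (3 + 2*(-1))/27 = -62*1/41 + (3 - 2)*(1/27) = -62/41 + 1*(1/27) = -62/41 + 1/27 = -1633/1107 ≈ -1.4752)
(-156 + c)*X(-12, -12) = (-156 - 1633/1107)*(-3 - 12) = -174325/1107*(-15) = 871625/369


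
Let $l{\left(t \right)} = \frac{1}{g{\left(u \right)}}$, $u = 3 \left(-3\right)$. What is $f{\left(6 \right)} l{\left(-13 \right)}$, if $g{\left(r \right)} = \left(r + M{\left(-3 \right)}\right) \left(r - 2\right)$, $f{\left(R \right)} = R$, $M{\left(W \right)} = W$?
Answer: $\frac{1}{22} \approx 0.045455$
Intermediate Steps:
$u = -9$
$g{\left(r \right)} = \left(-3 + r\right) \left(-2 + r\right)$ ($g{\left(r \right)} = \left(r - 3\right) \left(r - 2\right) = \left(-3 + r\right) \left(-2 + r\right)$)
$l{\left(t \right)} = \frac{1}{132}$ ($l{\left(t \right)} = \frac{1}{6 + \left(-9\right)^{2} - -45} = \frac{1}{6 + 81 + 45} = \frac{1}{132}$)
$f{\left(6 \right)} l{\left(-13 \right)} = 6 \cdot \frac{1}{132} = \frac{1}{22}$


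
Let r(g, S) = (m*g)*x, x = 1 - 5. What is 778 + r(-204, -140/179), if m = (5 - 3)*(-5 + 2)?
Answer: -4118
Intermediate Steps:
x = -4
m = -6 (m = 2*(-3) = -6)
r(g, S) = 24*g (r(g, S) = -6*g*(-4) = 24*g)
778 + r(-204, -140/179) = 778 + 24*(-204) = 778 - 4896 = -4118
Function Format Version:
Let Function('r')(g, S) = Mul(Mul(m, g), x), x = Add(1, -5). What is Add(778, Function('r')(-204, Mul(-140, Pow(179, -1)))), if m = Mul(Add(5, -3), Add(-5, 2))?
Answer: -4118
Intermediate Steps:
x = -4
m = -6 (m = Mul(2, -3) = -6)
Function('r')(g, S) = Mul(24, g) (Function('r')(g, S) = Mul(Mul(-6, g), -4) = Mul(24, g))
Add(778, Function('r')(-204, Mul(-140, Pow(179, -1)))) = Add(778, Mul(24, -204)) = Add(778, -4896) = -4118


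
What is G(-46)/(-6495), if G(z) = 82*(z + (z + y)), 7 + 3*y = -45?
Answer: 26896/19485 ≈ 1.3803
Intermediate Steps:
y = -52/3 (y = -7/3 + (⅓)*(-45) = -7/3 - 15 = -52/3 ≈ -17.333)
G(z) = -4264/3 + 164*z (G(z) = 82*(z + (z - 52/3)) = 82*(z + (-52/3 + z)) = 82*(-52/3 + 2*z) = -4264/3 + 164*z)
G(-46)/(-6495) = (-4264/3 + 164*(-46))/(-6495) = (-4264/3 - 7544)*(-1/6495) = -26896/3*(-1/6495) = 26896/19485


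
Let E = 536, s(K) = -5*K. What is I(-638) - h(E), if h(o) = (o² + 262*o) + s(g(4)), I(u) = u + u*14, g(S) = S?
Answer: -437278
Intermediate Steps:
I(u) = 15*u (I(u) = u + 14*u = 15*u)
h(o) = -20 + o² + 262*o (h(o) = (o² + 262*o) - 5*4 = (o² + 262*o) - 20 = -20 + o² + 262*o)
I(-638) - h(E) = 15*(-638) - (-20 + 536² + 262*536) = -9570 - (-20 + 287296 + 140432) = -9570 - 1*427708 = -9570 - 427708 = -437278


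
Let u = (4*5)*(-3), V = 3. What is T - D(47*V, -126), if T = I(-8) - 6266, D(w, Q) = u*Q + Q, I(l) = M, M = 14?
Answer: -13686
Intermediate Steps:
u = -60 (u = 20*(-3) = -60)
I(l) = 14
D(w, Q) = -59*Q (D(w, Q) = -60*Q + Q = -59*Q)
T = -6252 (T = 14 - 6266 = -6252)
T - D(47*V, -126) = -6252 - (-59)*(-126) = -6252 - 1*7434 = -6252 - 7434 = -13686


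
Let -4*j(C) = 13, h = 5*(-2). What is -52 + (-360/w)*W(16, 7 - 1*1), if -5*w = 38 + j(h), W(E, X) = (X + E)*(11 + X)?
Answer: 2685572/139 ≈ 19321.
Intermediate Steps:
h = -10
j(C) = -13/4 (j(C) = -¼*13 = -13/4)
W(E, X) = (11 + X)*(E + X) (W(E, X) = (E + X)*(11 + X) = (11 + X)*(E + X))
w = -139/20 (w = -(38 - 13/4)/5 = -⅕*139/4 = -139/20 ≈ -6.9500)
-52 + (-360/w)*W(16, 7 - 1*1) = -52 + (-360/(-139/20))*((7 - 1*1)² + 11*16 + 11*(7 - 1*1) + 16*(7 - 1*1)) = -52 + (-360*(-20/139))*((7 - 1)² + 176 + 11*(7 - 1) + 16*(7 - 1)) = -52 + 7200*(6² + 176 + 11*6 + 16*6)/139 = -52 + 7200*(36 + 176 + 66 + 96)/139 = -52 + (7200/139)*374 = -52 + 2692800/139 = 2685572/139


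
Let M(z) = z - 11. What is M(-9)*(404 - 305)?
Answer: -1980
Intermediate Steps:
M(z) = -11 + z
M(-9)*(404 - 305) = (-11 - 9)*(404 - 305) = -20*99 = -1980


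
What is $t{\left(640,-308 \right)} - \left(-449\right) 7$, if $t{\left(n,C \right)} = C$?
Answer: $2835$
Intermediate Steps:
$t{\left(640,-308 \right)} - \left(-449\right) 7 = -308 - \left(-449\right) 7 = -308 - -3143 = -308 + 3143 = 2835$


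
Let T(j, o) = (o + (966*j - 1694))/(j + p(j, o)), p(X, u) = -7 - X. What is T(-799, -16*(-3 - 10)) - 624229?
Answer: -3596283/7 ≈ -5.1375e+5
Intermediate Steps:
T(j, o) = 242 - 138*j - o/7 (T(j, o) = (o + (966*j - 1694))/(j + (-7 - j)) = (o + (-1694 + 966*j))/(-7) = (-1694 + o + 966*j)*(-1/7) = 242 - 138*j - o/7)
T(-799, -16*(-3 - 10)) - 624229 = (242 - 138*(-799) - (-16)*(-3 - 10)/7) - 624229 = (242 + 110262 - (-16)*(-13)/7) - 624229 = (242 + 110262 - 1/7*208) - 624229 = (242 + 110262 - 208/7) - 624229 = 773320/7 - 624229 = -3596283/7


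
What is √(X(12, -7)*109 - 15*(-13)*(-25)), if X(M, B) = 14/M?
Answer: I*√170922/6 ≈ 68.905*I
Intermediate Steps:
√(X(12, -7)*109 - 15*(-13)*(-25)) = √((14/12)*109 - 15*(-13)*(-25)) = √((14*(1/12))*109 + 195*(-25)) = √((7/6)*109 - 4875) = √(763/6 - 4875) = √(-28487/6) = I*√170922/6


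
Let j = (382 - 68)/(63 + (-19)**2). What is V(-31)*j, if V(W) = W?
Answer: -4867/212 ≈ -22.958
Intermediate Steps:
j = 157/212 (j = 314/(63 + 361) = 314/424 = 314*(1/424) = 157/212 ≈ 0.74057)
V(-31)*j = -31*157/212 = -4867/212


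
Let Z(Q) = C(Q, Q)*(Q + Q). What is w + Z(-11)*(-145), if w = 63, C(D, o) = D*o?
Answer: 386053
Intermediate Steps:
Z(Q) = 2*Q³ (Z(Q) = (Q*Q)*(Q + Q) = Q²*(2*Q) = 2*Q³)
w + Z(-11)*(-145) = 63 + (2*(-11)³)*(-145) = 63 + (2*(-1331))*(-145) = 63 - 2662*(-145) = 63 + 385990 = 386053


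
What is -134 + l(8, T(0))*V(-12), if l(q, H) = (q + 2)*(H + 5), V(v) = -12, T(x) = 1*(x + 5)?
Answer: -1334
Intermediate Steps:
T(x) = 5 + x (T(x) = 1*(5 + x) = 5 + x)
l(q, H) = (2 + q)*(5 + H)
-134 + l(8, T(0))*V(-12) = -134 + (10 + 2*(5 + 0) + 5*8 + (5 + 0)*8)*(-12) = -134 + (10 + 2*5 + 40 + 5*8)*(-12) = -134 + (10 + 10 + 40 + 40)*(-12) = -134 + 100*(-12) = -134 - 1200 = -1334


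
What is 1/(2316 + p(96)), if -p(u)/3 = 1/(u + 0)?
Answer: 32/74111 ≈ 0.00043178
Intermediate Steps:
p(u) = -3/u (p(u) = -3/(u + 0) = -3/u)
1/(2316 + p(96)) = 1/(2316 - 3/96) = 1/(2316 - 3*1/96) = 1/(2316 - 1/32) = 1/(74111/32) = 32/74111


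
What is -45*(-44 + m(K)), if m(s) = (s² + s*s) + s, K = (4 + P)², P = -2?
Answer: 360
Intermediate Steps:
K = 4 (K = (4 - 2)² = 2² = 4)
m(s) = s + 2*s² (m(s) = (s² + s²) + s = 2*s² + s = s + 2*s²)
-45*(-44 + m(K)) = -45*(-44 + 4*(1 + 2*4)) = -45*(-44 + 4*(1 + 8)) = -45*(-44 + 4*9) = -45*(-44 + 36) = -45*(-8) = 360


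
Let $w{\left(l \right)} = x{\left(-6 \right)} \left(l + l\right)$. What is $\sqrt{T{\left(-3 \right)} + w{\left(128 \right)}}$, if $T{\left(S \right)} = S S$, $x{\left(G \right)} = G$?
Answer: $i \sqrt{1527} \approx 39.077 i$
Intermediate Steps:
$T{\left(S \right)} = S^{2}$
$w{\left(l \right)} = - 12 l$ ($w{\left(l \right)} = - 6 \left(l + l\right) = - 6 \cdot 2 l = - 12 l$)
$\sqrt{T{\left(-3 \right)} + w{\left(128 \right)}} = \sqrt{\left(-3\right)^{2} - 1536} = \sqrt{9 - 1536} = \sqrt{-1527} = i \sqrt{1527}$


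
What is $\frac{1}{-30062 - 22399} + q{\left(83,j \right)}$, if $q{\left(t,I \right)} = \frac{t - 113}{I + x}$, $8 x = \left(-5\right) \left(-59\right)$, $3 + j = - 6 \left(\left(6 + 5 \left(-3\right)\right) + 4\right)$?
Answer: $- \frac{12591151}{26807571} \approx -0.46969$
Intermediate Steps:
$j = 27$ ($j = -3 - 6 \left(\left(6 + 5 \left(-3\right)\right) + 4\right) = -3 - 6 \left(\left(6 - 15\right) + 4\right) = -3 - 6 \left(-9 + 4\right) = -3 - -30 = -3 + 30 = 27$)
$x = \frac{295}{8}$ ($x = \frac{\left(-5\right) \left(-59\right)}{8} = \frac{1}{8} \cdot 295 = \frac{295}{8} \approx 36.875$)
$q{\left(t,I \right)} = \frac{-113 + t}{\frac{295}{8} + I}$ ($q{\left(t,I \right)} = \frac{t - 113}{I + \frac{295}{8}} = \frac{-113 + t}{\frac{295}{8} + I}$)
$\frac{1}{-30062 - 22399} + q{\left(83,j \right)} = \frac{1}{-30062 - 22399} + \frac{8 \left(-113 + 83\right)}{295 + 8 \cdot 27} = \frac{1}{-52461} + 8 \frac{1}{295 + 216} \left(-30\right) = - \frac{1}{52461} + 8 \cdot \frac{1}{511} \left(-30\right) = - \frac{1}{52461} - \frac{240}{511} = - \frac{12591151}{26807571}$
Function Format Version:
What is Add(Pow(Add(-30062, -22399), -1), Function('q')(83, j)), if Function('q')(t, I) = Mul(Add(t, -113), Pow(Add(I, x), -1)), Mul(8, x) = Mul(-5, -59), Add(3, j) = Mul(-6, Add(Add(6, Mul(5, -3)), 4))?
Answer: Rational(-12591151, 26807571) ≈ -0.46969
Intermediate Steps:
j = 27 (j = Add(-3, Mul(-6, Add(Add(6, Mul(5, -3)), 4))) = Add(-3, Mul(-6, Add(Add(6, -15), 4))) = Add(-3, Mul(-6, Add(-9, 4))) = Add(-3, Mul(-6, -5)) = Add(-3, 30) = 27)
x = Rational(295, 8) (x = Mul(Rational(1, 8), Mul(-5, -59)) = Mul(Rational(1, 8), 295) = Rational(295, 8) ≈ 36.875)
Function('q')(t, I) = Mul(Pow(Add(Rational(295, 8), I), -1), Add(-113, t)) (Function('q')(t, I) = Mul(Add(t, -113), Pow(Add(I, Rational(295, 8)), -1)) = Mul(Add(-113, t), Pow(Add(Rational(295, 8), I), -1)) = Mul(Pow(Add(Rational(295, 8), I), -1), Add(-113, t)))
Add(Pow(Add(-30062, -22399), -1), Function('q')(83, j)) = Add(Pow(Add(-30062, -22399), -1), Mul(8, Pow(Add(295, Mul(8, 27)), -1), Add(-113, 83))) = Add(Pow(-52461, -1), Mul(8, Pow(Add(295, 216), -1), -30)) = Add(Rational(-1, 52461), Mul(8, Pow(511, -1), -30)) = Add(Rational(-1, 52461), Mul(8, Rational(1, 511), -30)) = Add(Rational(-1, 52461), Rational(-240, 511)) = Rational(-12591151, 26807571)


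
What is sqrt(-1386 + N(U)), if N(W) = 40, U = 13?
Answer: I*sqrt(1346) ≈ 36.688*I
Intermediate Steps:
sqrt(-1386 + N(U)) = sqrt(-1386 + 40) = sqrt(-1346) = I*sqrt(1346)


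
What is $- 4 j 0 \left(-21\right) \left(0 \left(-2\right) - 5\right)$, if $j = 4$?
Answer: $0$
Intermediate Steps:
$- 4 j 0 \left(-21\right) \left(0 \left(-2\right) - 5\right) = \left(-4\right) 4 \cdot 0 \left(-21\right) \left(0 \left(-2\right) - 5\right) = \left(-16\right) 0 \left(-21\right) \left(0 - 5\right) = 0 \left(-21\right) \left(-5\right) = 0 \left(-5\right) = 0$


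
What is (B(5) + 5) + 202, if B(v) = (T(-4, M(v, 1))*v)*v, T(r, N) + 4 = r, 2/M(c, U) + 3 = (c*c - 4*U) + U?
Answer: 7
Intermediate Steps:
M(c, U) = 2/(-3 + c**2 - 3*U) (M(c, U) = 2/(-3 + ((c*c - 4*U) + U)) = 2/(-3 + ((c**2 - 4*U) + U)) = 2/(-3 + (c**2 - 3*U)) = 2/(-3 + c**2 - 3*U))
T(r, N) = -4 + r
B(v) = -8*v**2 (B(v) = ((-4 - 4)*v)*v = (-8*v)*v = -8*v**2)
(B(5) + 5) + 202 = (-8*5**2 + 5) + 202 = (-8*25 + 5) + 202 = (-200 + 5) + 202 = -195 + 202 = 7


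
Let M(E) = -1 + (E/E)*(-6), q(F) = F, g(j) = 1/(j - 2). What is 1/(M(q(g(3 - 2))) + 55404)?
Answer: 1/55397 ≈ 1.8052e-5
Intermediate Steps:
g(j) = 1/(-2 + j)
M(E) = -7 (M(E) = -1 + 1*(-6) = -1 - 6 = -7)
1/(M(q(g(3 - 2))) + 55404) = 1/(-7 + 55404) = 1/55397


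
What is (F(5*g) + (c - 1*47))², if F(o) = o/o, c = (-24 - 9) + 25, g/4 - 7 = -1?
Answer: 2916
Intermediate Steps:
g = 24 (g = 28 + 4*(-1) = 28 - 4 = 24)
c = -8 (c = -33 + 25 = -8)
F(o) = 1
(F(5*g) + (c - 1*47))² = (1 + (-8 - 1*47))² = (1 + (-8 - 47))² = (1 - 55)² = (-54)² = 2916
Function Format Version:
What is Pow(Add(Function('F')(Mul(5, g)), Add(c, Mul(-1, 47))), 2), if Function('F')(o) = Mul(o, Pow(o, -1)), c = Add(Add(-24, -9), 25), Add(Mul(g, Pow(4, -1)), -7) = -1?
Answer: 2916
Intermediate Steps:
g = 24 (g = Add(28, Mul(4, -1)) = Add(28, -4) = 24)
c = -8 (c = Add(-33, 25) = -8)
Function('F')(o) = 1
Pow(Add(Function('F')(Mul(5, g)), Add(c, Mul(-1, 47))), 2) = Pow(Add(1, Add(-8, Mul(-1, 47))), 2) = Pow(Add(1, Add(-8, -47)), 2) = Pow(Add(1, -55), 2) = Pow(-54, 2) = 2916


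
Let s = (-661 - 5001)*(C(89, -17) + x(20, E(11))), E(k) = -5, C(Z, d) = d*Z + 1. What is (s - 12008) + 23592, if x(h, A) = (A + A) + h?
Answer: 8515908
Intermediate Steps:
C(Z, d) = 1 + Z*d (C(Z, d) = Z*d + 1 = 1 + Z*d)
x(h, A) = h + 2*A (x(h, A) = 2*A + h = h + 2*A)
s = 8504324 (s = (-661 - 5001)*((1 + 89*(-17)) + (20 + 2*(-5))) = -5662*((1 - 1513) + (20 - 10)) = -5662*(-1512 + 10) = -5662*(-1502) = 8504324)
(s - 12008) + 23592 = (8504324 - 12008) + 23592 = 8492316 + 23592 = 8515908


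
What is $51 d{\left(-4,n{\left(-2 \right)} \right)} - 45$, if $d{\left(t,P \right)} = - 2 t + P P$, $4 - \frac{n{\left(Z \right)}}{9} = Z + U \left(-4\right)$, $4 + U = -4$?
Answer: $2792919$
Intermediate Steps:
$U = -8$ ($U = -4 - 4 = -8$)
$n{\left(Z \right)} = -252 - 9 Z$ ($n{\left(Z \right)} = 36 - 9 \left(Z - -32\right) = 36 - 9 \left(Z + 32\right) = 36 - 9 \left(32 + Z\right) = 36 - \left(288 + 9 Z\right) = -252 - 9 Z$)
$d{\left(t,P \right)} = P^{2} - 2 t$ ($d{\left(t,P \right)} = - 2 t + P^{2} = P^{2} - 2 t$)
$51 d{\left(-4,n{\left(-2 \right)} \right)} - 45 = 51 \left(\left(-252 - -18\right)^{2} - -8\right) - 45 = 51 \left(\left(-252 + 18\right)^{2} + 8\right) - 45 = 51 \left(\left(-234\right)^{2} + 8\right) - 45 = 51 \left(54756 + 8\right) - 45 = 51 \cdot 54764 - 45 = 2792964 - 45 = 2792919$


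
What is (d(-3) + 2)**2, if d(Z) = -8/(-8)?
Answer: 9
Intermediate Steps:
d(Z) = 1 (d(Z) = -8*(-1/8) = 1)
(d(-3) + 2)**2 = (1 + 2)**2 = 3**2 = 9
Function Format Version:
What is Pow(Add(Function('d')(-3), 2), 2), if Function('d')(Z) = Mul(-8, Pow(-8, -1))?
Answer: 9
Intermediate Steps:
Function('d')(Z) = 1 (Function('d')(Z) = Mul(-8, Rational(-1, 8)) = 1)
Pow(Add(Function('d')(-3), 2), 2) = Pow(Add(1, 2), 2) = Pow(3, 2) = 9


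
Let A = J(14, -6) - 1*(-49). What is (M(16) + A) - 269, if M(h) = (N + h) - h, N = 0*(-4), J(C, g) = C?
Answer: -206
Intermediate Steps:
N = 0
A = 63 (A = 14 - 1*(-49) = 14 + 49 = 63)
M(h) = 0 (M(h) = (0 + h) - h = h - h = 0)
(M(16) + A) - 269 = (0 + 63) - 269 = 63 - 269 = -206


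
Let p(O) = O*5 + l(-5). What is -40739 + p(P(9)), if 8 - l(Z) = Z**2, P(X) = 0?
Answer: -40756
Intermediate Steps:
l(Z) = 8 - Z**2
p(O) = -17 + 5*O (p(O) = O*5 + (8 - 1*(-5)**2) = 5*O + (8 - 1*25) = 5*O + (8 - 25) = 5*O - 17 = -17 + 5*O)
-40739 + p(P(9)) = -40739 + (-17 + 5*0) = -40739 + (-17 + 0) = -40739 - 17 = -40756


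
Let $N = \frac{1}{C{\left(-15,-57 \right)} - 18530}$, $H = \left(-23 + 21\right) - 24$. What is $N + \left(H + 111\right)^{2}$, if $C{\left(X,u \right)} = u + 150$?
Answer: $\frac{133207324}{18437} \approx 7225.0$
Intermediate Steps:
$C{\left(X,u \right)} = 150 + u$
$H = -26$ ($H = -2 - 24 = -26$)
$N = - \frac{1}{18437}$ ($N = \frac{1}{\left(150 - 57\right) - 18530} = \frac{1}{93 - 18530} = \frac{1}{-18437} = - \frac{1}{18437} \approx -5.4239 \cdot 10^{-5}$)
$N + \left(H + 111\right)^{2} = - \frac{1}{18437} + \left(-26 + 111\right)^{2} = - \frac{1}{18437} + 85^{2} = - \frac{1}{18437} + 7225 = \frac{133207324}{18437}$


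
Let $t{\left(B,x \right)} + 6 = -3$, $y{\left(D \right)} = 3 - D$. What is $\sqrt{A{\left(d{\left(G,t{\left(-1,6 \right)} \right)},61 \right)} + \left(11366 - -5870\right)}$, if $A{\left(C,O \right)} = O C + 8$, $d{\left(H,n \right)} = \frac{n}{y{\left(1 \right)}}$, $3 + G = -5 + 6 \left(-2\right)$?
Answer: $\frac{9 \sqrt{838}}{2} \approx 130.27$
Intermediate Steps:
$t{\left(B,x \right)} = -9$ ($t{\left(B,x \right)} = -6 - 3 = -9$)
$G = -20$ ($G = -3 + \left(-5 + 6 \left(-2\right)\right) = -3 - 17 = -20$)
$d{\left(H,n \right)} = \frac{n}{2}$ ($d{\left(H,n \right)} = \frac{n}{3 - 1} = \frac{n}{2}$)
$A{\left(C,O \right)} = 8 + C O$ ($A{\left(C,O \right)} = C O + 8 = 8 + C O$)
$\sqrt{A{\left(d{\left(G,t{\left(-1,6 \right)} \right)},61 \right)} + \left(11366 - -5870\right)} = \sqrt{\left(8 + \frac{1}{2} \left(-9\right) 61\right) + \left(11366 - -5870\right)} = \sqrt{\left(8 - \frac{549}{2}\right) + \left(11366 + 5870\right)} = \sqrt{\left(8 - \frac{549}{2}\right) + 17236} = \sqrt{- \frac{533}{2} + 17236} = \sqrt{\frac{33939}{2}} = \frac{9 \sqrt{838}}{2}$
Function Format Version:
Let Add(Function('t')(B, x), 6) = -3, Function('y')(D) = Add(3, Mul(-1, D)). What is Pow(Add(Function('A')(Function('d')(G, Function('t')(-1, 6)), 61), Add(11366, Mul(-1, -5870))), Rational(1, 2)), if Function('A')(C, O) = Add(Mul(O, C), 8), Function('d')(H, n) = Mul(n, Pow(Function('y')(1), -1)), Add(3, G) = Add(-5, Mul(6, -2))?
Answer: Mul(Rational(9, 2), Pow(838, Rational(1, 2))) ≈ 130.27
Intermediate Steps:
Function('t')(B, x) = -9 (Function('t')(B, x) = Add(-6, -3) = -9)
G = -20 (G = Add(-3, Add(-5, Mul(6, -2))) = Add(-3, Add(-5, -12)) = Add(-3, -17) = -20)
Function('d')(H, n) = Mul(Rational(1, 2), n) (Function('d')(H, n) = Mul(n, Pow(Add(3, Mul(-1, 1)), -1)) = Mul(n, Pow(Add(3, -1), -1)) = Mul(n, Pow(2, -1)) = Mul(n, Rational(1, 2)) = Mul(Rational(1, 2), n))
Function('A')(C, O) = Add(8, Mul(C, O)) (Function('A')(C, O) = Add(Mul(C, O), 8) = Add(8, Mul(C, O)))
Pow(Add(Function('A')(Function('d')(G, Function('t')(-1, 6)), 61), Add(11366, Mul(-1, -5870))), Rational(1, 2)) = Pow(Add(Add(8, Mul(Mul(Rational(1, 2), -9), 61)), Add(11366, Mul(-1, -5870))), Rational(1, 2)) = Pow(Add(Add(8, Mul(Rational(-9, 2), 61)), Add(11366, 5870)), Rational(1, 2)) = Pow(Add(Add(8, Rational(-549, 2)), 17236), Rational(1, 2)) = Pow(Add(Rational(-533, 2), 17236), Rational(1, 2)) = Pow(Rational(33939, 2), Rational(1, 2)) = Mul(Rational(9, 2), Pow(838, Rational(1, 2)))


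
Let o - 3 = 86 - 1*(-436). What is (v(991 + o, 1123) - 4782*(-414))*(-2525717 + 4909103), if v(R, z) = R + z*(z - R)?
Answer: 3670235686050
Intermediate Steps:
o = 525 (o = 3 + (86 - 1*(-436)) = 3 + (86 + 436) = 3 + 522 = 525)
(v(991 + o, 1123) - 4782*(-414))*(-2525717 + 4909103) = (((991 + 525) + 1123² - 1*(991 + 525)*1123) - 4782*(-414))*(-2525717 + 4909103) = ((1516 + 1261129 - 1*1516*1123) + 1979748)*2383386 = ((1516 + 1261129 - 1702468) + 1979748)*2383386 = (-439823 + 1979748)*2383386 = 1539925*2383386 = 3670235686050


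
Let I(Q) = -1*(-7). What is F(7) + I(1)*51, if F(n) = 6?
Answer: 363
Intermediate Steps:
I(Q) = 7
F(7) + I(1)*51 = 6 + 7*51 = 6 + 357 = 363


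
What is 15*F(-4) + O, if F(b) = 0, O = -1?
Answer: -1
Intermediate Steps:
15*F(-4) + O = 15*0 - 1 = 0 - 1 = -1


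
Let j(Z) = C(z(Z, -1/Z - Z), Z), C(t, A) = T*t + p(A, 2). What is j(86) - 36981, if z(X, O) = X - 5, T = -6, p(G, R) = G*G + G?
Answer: -29985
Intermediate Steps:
p(G, R) = G + G**2 (p(G, R) = G**2 + G = G + G**2)
z(X, O) = -5 + X
C(t, A) = -6*t + A*(1 + A)
j(Z) = 30 - 6*Z + Z*(1 + Z) (j(Z) = -6*(-5 + Z) + Z*(1 + Z) = (30 - 6*Z) + Z*(1 + Z) = 30 - 6*Z + Z*(1 + Z))
j(86) - 36981 = (30 + 86**2 - 5*86) - 36981 = (30 + 7396 - 430) - 36981 = 6996 - 36981 = -29985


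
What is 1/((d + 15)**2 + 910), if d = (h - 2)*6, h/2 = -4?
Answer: 1/2935 ≈ 0.00034072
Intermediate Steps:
h = -8 (h = 2*(-4) = -8)
d = -60 (d = (-8 - 2)*6 = -10*6 = -60)
1/((d + 15)**2 + 910) = 1/((-60 + 15)**2 + 910) = 1/((-45)**2 + 910) = 1/(2025 + 910) = 1/2935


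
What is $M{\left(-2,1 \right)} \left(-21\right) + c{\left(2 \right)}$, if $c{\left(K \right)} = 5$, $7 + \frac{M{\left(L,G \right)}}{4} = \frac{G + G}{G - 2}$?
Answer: $761$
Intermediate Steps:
$M{\left(L,G \right)} = -28 + \frac{8 G}{-2 + G}$ ($M{\left(L,G \right)} = -28 + 4 \frac{G + G}{G - 2} = -28 + 4 \frac{2 G}{-2 + G} = -28 + \frac{8 G}{-2 + G}$)
$M{\left(-2,1 \right)} \left(-21\right) + c{\left(2 \right)} = \frac{4 \left(14 - 5\right)}{-2 + 1} \left(-21\right) + 5 = \frac{4 \left(14 - 5\right)}{-1} \left(-21\right) + 5 = 4 \left(-1\right) 9 \left(-21\right) + 5 = \left(-36\right) \left(-21\right) + 5 = 756 + 5 = 761$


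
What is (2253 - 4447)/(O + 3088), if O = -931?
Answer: -2194/2157 ≈ -1.0172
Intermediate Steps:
(2253 - 4447)/(O + 3088) = (2253 - 4447)/(-931 + 3088) = -2194/2157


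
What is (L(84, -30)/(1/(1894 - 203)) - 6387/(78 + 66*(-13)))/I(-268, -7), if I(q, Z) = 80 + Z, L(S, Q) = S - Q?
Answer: 50123369/18980 ≈ 2640.9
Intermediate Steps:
(L(84, -30)/(1/(1894 - 203)) - 6387/(78 + 66*(-13)))/I(-268, -7) = ((84 - 1*(-30))/(1/(1894 - 203)) - 6387/(78 + 66*(-13)))/(80 - 7) = ((84 + 30)/(1/1691) - 6387/(78 - 858))/73 = (114/(1/1691) - 6387/(-780))*(1/73) = (114*1691 - 6387*(-1/780))*(1/73) = (192774 + 2129/260)*(1/73) = (50123369/260)*(1/73) = 50123369/18980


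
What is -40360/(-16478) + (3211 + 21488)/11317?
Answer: 431872121/93240763 ≈ 4.6318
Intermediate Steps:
-40360/(-16478) + (3211 + 21488)/11317 = -40360*(-1/16478) + 24699*(1/11317) = 20180/8239 + 24699/11317 = 431872121/93240763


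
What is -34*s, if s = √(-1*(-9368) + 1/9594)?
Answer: -17*√95808448138/1599 ≈ -3290.8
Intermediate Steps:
s = √95808448138/3198 (s = √(9368 + 1/9594) = √(89876593/9594) = √95808448138/3198 ≈ 96.788)
-34*s = -17*√95808448138/1599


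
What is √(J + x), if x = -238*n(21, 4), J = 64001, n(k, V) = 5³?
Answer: 7*√699 ≈ 185.07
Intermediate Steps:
n(k, V) = 125
x = -29750 (x = -238*125 = -29750)
√(J + x) = √(64001 - 29750) = √34251 = 7*√699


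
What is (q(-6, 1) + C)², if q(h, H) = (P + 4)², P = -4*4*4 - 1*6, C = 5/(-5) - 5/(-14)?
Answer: 3717950625/196 ≈ 1.8969e+7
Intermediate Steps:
C = -9/14 (C = 5*(-⅕) - 5*(-1/14) = -1 + 5/14 = -9/14 ≈ -0.64286)
P = -70 (P = -16*4 - 6 = -64 - 6 = -70)
q(h, H) = 4356 (q(h, H) = (-70 + 4)² = (-66)² = 4356)
(q(-6, 1) + C)² = (4356 - 9/14)² = (60975/14)² = 3717950625/196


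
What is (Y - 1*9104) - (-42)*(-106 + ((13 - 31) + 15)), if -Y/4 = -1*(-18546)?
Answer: -87866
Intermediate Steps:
Y = -74184 (Y = -(-4)*(-18546) = -4*18546 = -74184)
(Y - 1*9104) - (-42)*(-106 + ((13 - 31) + 15)) = (-74184 - 1*9104) - (-42)*(-106 + ((13 - 31) + 15)) = (-74184 - 9104) - (-42)*(-106 + (-18 + 15)) = -83288 - (-42)*(-106 - 3) = -83288 - (-42)*(-109) = -83288 - 1*4578 = -83288 - 4578 = -87866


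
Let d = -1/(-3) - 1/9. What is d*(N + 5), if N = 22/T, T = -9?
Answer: 46/81 ≈ 0.56790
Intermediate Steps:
N = -22/9 (N = 22/(-9) = 22*(-1/9) = -22/9 ≈ -2.4444)
d = 2/9 (d = -1*(-1/3) - 1*1/9 = 1/3 - 1/9 = 2/9 ≈ 0.22222)
d*(N + 5) = 2*(-22/9 + 5)/9 = (2/9)*(23/9) = 46/81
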